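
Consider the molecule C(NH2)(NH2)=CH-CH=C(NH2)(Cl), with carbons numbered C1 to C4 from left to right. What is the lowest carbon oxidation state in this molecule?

-1

Bonds to more-electronegative neighbours contribute +1 each, bonds to H or metals contribute −1 each, and C–C bonds contribute 0. Tallying each carbon:
C1: 2C, 2N → 0 + 2 = +2
C2: 3C, 1H → 0 − 1 = -1
C3: 3C, 1H → 0 − 1 = -1
C4: 2C, 1N, 1Cl → 0 + 1 + 1 = +2
The lowest value is -1.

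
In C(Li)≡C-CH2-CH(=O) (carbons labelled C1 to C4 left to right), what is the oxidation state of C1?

Each bond to a more electronegative atom (O, N, halogen) counts +1, each bond to a less electronegative atom (H, metal, B, Si) counts −1, and each C–C bond counts 0.
C1 has a triple bond to C (3×0 = 0), one bond to Li (-1).
Oxidation state = 0 − 1 = -1.

-1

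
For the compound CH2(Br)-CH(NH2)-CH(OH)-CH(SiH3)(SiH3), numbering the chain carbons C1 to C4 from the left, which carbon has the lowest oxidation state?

Assign +1 per bond to O/N/halogen, −1 per bond to H or an electropositive element, and 0 per bond to carbon. Tallying each carbon:
C1: 1C, 2H, 1Br → 0 − 2 + 1 = -1
C2: 2C, 1H, 1N → 0 − 1 + 1 = 0
C3: 2C, 1H, 1O → 0 − 1 + 1 = 0
C4: 1C, 1H, 2Si → 0 − 1 − 2 = -3
The most reduced carbon is C4 at -3.

C4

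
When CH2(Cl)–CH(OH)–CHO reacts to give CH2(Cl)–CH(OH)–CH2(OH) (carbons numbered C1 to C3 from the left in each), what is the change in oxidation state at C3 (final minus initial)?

Before: C3 has 1 bond to C, 1 bond to H, 2 bonds to O → oxidation state +1.
After: C3 has 1 bond to C, 2 bonds to H, 1 bond to O → oxidation state -1.
Δ = -1 − (+1) = -2, so this is a reduction at C3.

-2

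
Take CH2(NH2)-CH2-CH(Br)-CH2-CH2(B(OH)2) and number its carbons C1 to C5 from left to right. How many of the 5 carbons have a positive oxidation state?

0

Assign +1 per bond to O/N/halogen, −1 per bond to H or an electropositive element, and 0 per bond to carbon. Tallying each carbon:
C1: 1C, 2H, 1N → 0 − 2 + 1 = -1
C2: 2C, 2H → 0 − 2 = -2
C3: 2C, 1H, 1Br → 0 − 1 + 1 = 0
C4: 2C, 2H → 0 − 2 = -2
C5: 1C, 2H, 1B → 0 − 2 − 1 = -3
0 carbons meet the condition.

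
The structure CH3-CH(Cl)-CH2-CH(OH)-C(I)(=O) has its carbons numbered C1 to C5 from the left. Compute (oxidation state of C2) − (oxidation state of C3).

+2

C2: 2C, 1H, 1Cl → 0 − 1 + 1 = 0
C3: 2C, 2H → 0 − 2 = -2
Difference: 0 − (-2) = +2.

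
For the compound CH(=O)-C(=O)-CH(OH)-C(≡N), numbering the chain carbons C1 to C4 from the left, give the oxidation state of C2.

+2

Each bond to a more electronegative atom (O, N, halogen) counts +1, each bond to a less electronegative atom (H, metal, B, Si) counts −1, and each C–C bond counts 0.
C2 has one bond to C (0), one bond to C (0), a double bond to O (2×+1 = +2).
Oxidation state = 0 + 0 + 2 = +2.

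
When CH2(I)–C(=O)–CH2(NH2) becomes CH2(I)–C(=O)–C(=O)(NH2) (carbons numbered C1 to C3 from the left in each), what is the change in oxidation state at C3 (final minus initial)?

+4

Before: C3 has 1 bond to C, 2 bonds to H, 1 bond to N → oxidation state -1.
After: C3 has 1 bond to C, 2 bonds to O, 1 bond to N → oxidation state +3.
Δ = +3 − (-1) = +4, so this is an oxidation at C3.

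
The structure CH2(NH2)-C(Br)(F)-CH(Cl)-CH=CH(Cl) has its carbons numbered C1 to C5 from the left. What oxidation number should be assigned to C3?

Each bond to a more electronegative atom (O, N, halogen) counts +1, each bond to a less electronegative atom (H, metal, B, Si) counts −1, and each C–C bond counts 0.
C3 has one bond to C (0), one bond to C (0), one bond to H (-1), one bond to Cl (+1).
Oxidation state = 0 + 0 − 1 + 1 = 0.

0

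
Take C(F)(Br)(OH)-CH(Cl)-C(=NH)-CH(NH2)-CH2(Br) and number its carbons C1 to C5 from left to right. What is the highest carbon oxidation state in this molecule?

Tallying each carbon's bonds:
C1: 1C, 1O, 1F, 1Br → 0 + 1 + 1 + 1 = +3
C2: 2C, 1H, 1Cl → 0 − 1 + 1 = 0
C3: 2C, 2N → 0 + 2 = +2
C4: 2C, 1H, 1N → 0 − 1 + 1 = 0
C5: 1C, 2H, 1Br → 0 − 2 + 1 = -1
The highest value is +3.

+3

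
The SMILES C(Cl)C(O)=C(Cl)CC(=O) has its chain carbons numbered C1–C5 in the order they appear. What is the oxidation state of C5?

+1

C5 has one bond to C (0), one bond to H (-1), a double bond to O (2×+1 = +2).
Oxidation state = 0 − 1 + 2 = +1.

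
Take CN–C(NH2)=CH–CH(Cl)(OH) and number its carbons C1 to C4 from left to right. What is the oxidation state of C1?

C1 has one bond to C (0), a triple bond to N (3×+1 = +3).
Oxidation state = 0 + 3 = +3.

+3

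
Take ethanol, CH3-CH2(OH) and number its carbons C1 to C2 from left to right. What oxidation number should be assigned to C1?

Each bond to a more electronegative atom (O, N, halogen) counts +1, each bond to a less electronegative atom (H, metal, B, Si) counts −1, and each C–C bond counts 0.
C1 has one bond to H (-1), one bond to H (-1), one bond to H (-1), one bond to C (0).
Oxidation state = -1 − 1 − 1 + 0 = -3.

-3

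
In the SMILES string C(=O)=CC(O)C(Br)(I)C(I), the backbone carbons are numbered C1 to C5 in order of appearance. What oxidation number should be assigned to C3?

0

Count +1 for every bond to an atom more electronegative than carbon and −1 for every bond to one less electronegative; C–C bonds are 0.
C3 has one bond to C (0), one bond to C (0), one bond to H (-1), one bond to O (+1).
Oxidation state = 0 + 0 − 1 + 1 = 0.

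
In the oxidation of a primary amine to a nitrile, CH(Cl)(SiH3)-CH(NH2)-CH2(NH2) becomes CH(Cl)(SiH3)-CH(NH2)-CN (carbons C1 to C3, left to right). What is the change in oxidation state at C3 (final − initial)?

Before: C3 has 1 bond to C, 2 bonds to H, 1 bond to N → oxidation state -1.
After: C3 has 1 bond to C, 3 bonds to N → oxidation state +3.
Δ = +3 − (-1) = +4, so this is an oxidation at C3.

+4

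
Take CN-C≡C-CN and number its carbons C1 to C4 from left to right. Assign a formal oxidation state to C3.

0

C3 has a triple bond to C (3×0 = 0), one bond to C (0).
Oxidation state = 0 + 0 = 0.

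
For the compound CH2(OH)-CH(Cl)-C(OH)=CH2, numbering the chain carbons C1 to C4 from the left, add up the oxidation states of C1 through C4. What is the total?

-2

Tallying each carbon's bonds:
C1: 1C, 2H, 1O → 0 − 2 + 1 = -1
C2: 2C, 1H, 1Cl → 0 − 1 + 1 = 0
C3: 3C, 1O → 0 + 1 = +1
C4: 2C, 2H → 0 − 2 = -2
Sum = -1 + 0 + 1 − 2 = -2.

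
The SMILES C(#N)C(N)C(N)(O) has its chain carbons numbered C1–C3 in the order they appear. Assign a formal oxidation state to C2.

Assign +1 per bond to O/N/halogen, −1 per bond to H or an electropositive element, and 0 per bond to carbon.
C2 has one bond to C (0), one bond to C (0), one bond to N (+1), one bond to H (-1).
Oxidation state = 0 + 0 + 1 − 1 = 0.

0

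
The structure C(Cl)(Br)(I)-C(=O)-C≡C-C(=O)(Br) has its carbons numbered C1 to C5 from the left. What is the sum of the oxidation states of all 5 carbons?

Bonds to more-electronegative neighbours contribute +1 each, bonds to H or metals contribute −1 each, and C–C bonds contribute 0. Tallying each carbon:
C1: 1C, 1Cl, 1Br, 1I → 0 + 1 + 1 + 1 = +3
C2: 2C, 2O → 0 + 2 = +2
C3: 4C → 0 = 0
C4: 4C → 0 = 0
C5: 1C, 2O, 1Br → 0 + 2 + 1 = +3
Sum = +3 + 2 + 0 + 0 + 3 = +8.

+8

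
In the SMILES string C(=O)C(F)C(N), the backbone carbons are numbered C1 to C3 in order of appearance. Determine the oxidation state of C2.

0

Each bond to a more electronegative atom (O, N, halogen) counts +1, each bond to a less electronegative atom (H, metal, B, Si) counts −1, and each C–C bond counts 0.
C2 has one bond to C (0), one bond to C (0), one bond to F (+1), one bond to H (-1).
Oxidation state = 0 + 0 + 1 − 1 = 0.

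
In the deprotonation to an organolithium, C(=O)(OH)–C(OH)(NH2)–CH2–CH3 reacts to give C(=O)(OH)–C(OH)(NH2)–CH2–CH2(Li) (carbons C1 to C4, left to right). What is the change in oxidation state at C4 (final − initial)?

Before: C4 has 1 bond to C, 3 bonds to H → oxidation state -3.
After: C4 has 1 bond to C, 2 bonds to H, 1 bond to Li → oxidation state -3.
Δ = -3 − (-3) = 0, so no net redox change at C4.

0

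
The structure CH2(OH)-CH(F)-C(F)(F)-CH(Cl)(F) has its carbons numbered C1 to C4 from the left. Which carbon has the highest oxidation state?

Tallying each carbon's bonds:
C1: 1C, 2H, 1O → 0 − 2 + 1 = -1
C2: 2C, 1H, 1F → 0 − 1 + 1 = 0
C3: 2C, 2F → 0 + 2 = +2
C4: 1C, 1H, 1F, 1Cl → 0 − 1 + 1 + 1 = +1
The most oxidised carbon is C3 at +2.

C3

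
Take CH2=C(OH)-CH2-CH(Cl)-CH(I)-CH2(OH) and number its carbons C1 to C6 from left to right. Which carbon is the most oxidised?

Bonds to more-electronegative neighbours contribute +1 each, bonds to H or metals contribute −1 each, and C–C bonds contribute 0. Tallying each carbon:
C1: 2C, 2H → 0 − 2 = -2
C2: 3C, 1O → 0 + 1 = +1
C3: 2C, 2H → 0 − 2 = -2
C4: 2C, 1H, 1Cl → 0 − 1 + 1 = 0
C5: 2C, 1H, 1I → 0 − 1 + 1 = 0
C6: 1C, 2H, 1O → 0 − 2 + 1 = -1
The most oxidised carbon is C2 at +1.

C2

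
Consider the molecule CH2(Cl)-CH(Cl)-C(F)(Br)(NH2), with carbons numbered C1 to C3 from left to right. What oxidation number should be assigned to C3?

C3 has one bond to C (0), one bond to F (+1), one bond to Br (+1), one bond to N (+1).
Oxidation state = 0 + 1 + 1 + 1 = +3.

+3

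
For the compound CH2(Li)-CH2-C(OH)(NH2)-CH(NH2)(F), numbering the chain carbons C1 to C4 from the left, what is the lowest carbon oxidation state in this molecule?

-3

Assign +1 per bond to O/N/halogen, −1 per bond to H or an electropositive element, and 0 per bond to carbon. Tallying each carbon:
C1: 1C, 2H, 1Li → 0 − 2 − 1 = -3
C2: 2C, 2H → 0 − 2 = -2
C3: 2C, 1O, 1N → 0 + 1 + 1 = +2
C4: 1C, 1H, 1N, 1F → 0 − 1 + 1 + 1 = +1
The lowest value is -3.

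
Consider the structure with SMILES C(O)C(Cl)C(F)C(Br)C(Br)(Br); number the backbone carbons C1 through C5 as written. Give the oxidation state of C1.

-1

Count +1 for every bond to an atom more electronegative than carbon and −1 for every bond to one less electronegative; C–C bonds are 0.
C1 has one bond to C (0), one bond to H (-1), one bond to H (-1), one bond to O (+1).
Oxidation state = 0 − 1 − 1 + 1 = -1.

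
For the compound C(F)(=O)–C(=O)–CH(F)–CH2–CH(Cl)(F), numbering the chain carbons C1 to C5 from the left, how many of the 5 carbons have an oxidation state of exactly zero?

1

Bonds to more-electronegative neighbours contribute +1 each, bonds to H or metals contribute −1 each, and C–C bonds contribute 0. Tallying each carbon:
C1: 1C, 2O, 1F → 0 + 2 + 1 = +3
C2: 2C, 2O → 0 + 2 = +2
C3: 2C, 1H, 1F → 0 − 1 + 1 = 0
C4: 2C, 2H → 0 − 2 = -2
C5: 1C, 1H, 1F, 1Cl → 0 − 1 + 1 + 1 = +1
1 carbon (C3) meets the condition.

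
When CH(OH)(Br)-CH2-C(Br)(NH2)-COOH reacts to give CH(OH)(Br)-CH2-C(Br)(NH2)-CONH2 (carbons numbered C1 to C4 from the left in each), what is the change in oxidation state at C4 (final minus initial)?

0

Before: C4 has 1 bond to C, 3 bonds to O → oxidation state +3.
After: C4 has 1 bond to C, 2 bonds to O, 1 bond to N → oxidation state +3.
Δ = +3 − (+3) = 0, so no net redox change at C4.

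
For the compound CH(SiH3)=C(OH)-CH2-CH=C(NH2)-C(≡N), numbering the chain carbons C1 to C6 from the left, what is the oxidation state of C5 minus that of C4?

+2

C5: 3C, 1N → 0 + 1 = +1
C4: 3C, 1H → 0 − 1 = -1
Difference: +1 − (-1) = +2.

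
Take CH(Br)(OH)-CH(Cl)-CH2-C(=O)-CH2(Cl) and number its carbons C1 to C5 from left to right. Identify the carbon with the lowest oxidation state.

C3

Tallying each carbon's bonds:
C1: 1C, 1H, 1O, 1Br → 0 − 1 + 1 + 1 = +1
C2: 2C, 1H, 1Cl → 0 − 1 + 1 = 0
C3: 2C, 2H → 0 − 2 = -2
C4: 2C, 2O → 0 + 2 = +2
C5: 1C, 2H, 1Cl → 0 − 2 + 1 = -1
The most reduced carbon is C3 at -2.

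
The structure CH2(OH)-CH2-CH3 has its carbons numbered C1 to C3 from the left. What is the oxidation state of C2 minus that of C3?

+1

C2: 2C, 2H → 0 − 2 = -2
C3: 1C, 3H → 0 − 3 = -3
Difference: -2 − (-3) = +1.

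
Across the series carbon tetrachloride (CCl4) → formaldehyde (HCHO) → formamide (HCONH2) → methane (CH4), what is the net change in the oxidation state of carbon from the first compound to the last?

Carbon oxidation states along the series — carbon tetrachloride: +4, formaldehyde: 0, formamide: +2, methane: -4.
Net change = -4 − (+4) = -8.

-8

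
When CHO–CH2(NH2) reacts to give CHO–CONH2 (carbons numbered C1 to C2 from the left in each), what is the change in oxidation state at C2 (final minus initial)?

Before: C2 has 1 bond to C, 2 bonds to H, 1 bond to N → oxidation state -1.
After: C2 has 1 bond to C, 2 bonds to O, 1 bond to N → oxidation state +3.
Δ = +3 − (-1) = +4, so this is an oxidation at C2.

+4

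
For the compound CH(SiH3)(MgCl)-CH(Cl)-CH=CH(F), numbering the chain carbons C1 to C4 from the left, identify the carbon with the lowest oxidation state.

Tallying each carbon's bonds:
C1: 1C, 1H, 1Mg, 1Si → 0 − 1 − 1 − 1 = -3
C2: 2C, 1H, 1Cl → 0 − 1 + 1 = 0
C3: 3C, 1H → 0 − 1 = -1
C4: 2C, 1H, 1F → 0 − 1 + 1 = 0
The most reduced carbon is C1 at -3.

C1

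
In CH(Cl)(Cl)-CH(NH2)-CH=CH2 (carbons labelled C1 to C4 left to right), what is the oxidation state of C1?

+1

Count +1 for every bond to an atom more electronegative than carbon and −1 for every bond to one less electronegative; C–C bonds are 0.
C1 has one bond to C (0), one bond to Cl (+1), one bond to Cl (+1), one bond to H (-1).
Oxidation state = 0 + 1 + 1 − 1 = +1.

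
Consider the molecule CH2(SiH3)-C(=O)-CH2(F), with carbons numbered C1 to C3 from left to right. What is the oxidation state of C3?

-1

Bonds to more-electronegative neighbours contribute +1 each, bonds to H or metals contribute −1 each, and C–C bonds contribute 0.
C3 has one bond to C (0), one bond to F (+1), one bond to H (-1), one bond to H (-1).
Oxidation state = 0 + 1 − 1 − 1 = -1.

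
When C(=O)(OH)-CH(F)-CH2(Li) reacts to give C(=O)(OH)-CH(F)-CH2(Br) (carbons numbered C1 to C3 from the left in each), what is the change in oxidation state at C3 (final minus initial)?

Before: C3 has 1 bond to C, 2 bonds to H, 1 bond to Li → oxidation state -3.
After: C3 has 1 bond to C, 2 bonds to H, 1 bond to Br → oxidation state -1.
Δ = -1 − (-3) = +2, so this is an oxidation at C3.

+2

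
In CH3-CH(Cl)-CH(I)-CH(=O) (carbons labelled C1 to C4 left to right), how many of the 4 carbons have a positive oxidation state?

1

Tallying each carbon's bonds:
C1: 1C, 3H → 0 − 3 = -3
C2: 2C, 1H, 1Cl → 0 − 1 + 1 = 0
C3: 2C, 1H, 1I → 0 − 1 + 1 = 0
C4: 1C, 1H, 2O → 0 − 1 + 2 = +1
1 carbon (C4) meets the condition.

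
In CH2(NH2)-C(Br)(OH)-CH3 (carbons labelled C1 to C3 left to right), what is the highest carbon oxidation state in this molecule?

Assign +1 per bond to O/N/halogen, −1 per bond to H or an electropositive element, and 0 per bond to carbon. Tallying each carbon:
C1: 1C, 2H, 1N → 0 − 2 + 1 = -1
C2: 2C, 1O, 1Br → 0 + 1 + 1 = +2
C3: 1C, 3H → 0 − 3 = -3
The highest value is +2.

+2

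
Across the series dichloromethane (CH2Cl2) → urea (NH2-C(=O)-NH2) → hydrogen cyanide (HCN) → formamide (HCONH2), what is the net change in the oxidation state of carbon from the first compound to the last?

Carbon oxidation states along the series — dichloromethane: 0, urea: +4, hydrogen cyanide: +2, formamide: +2.
Net change = +2 − (0) = +2.

+2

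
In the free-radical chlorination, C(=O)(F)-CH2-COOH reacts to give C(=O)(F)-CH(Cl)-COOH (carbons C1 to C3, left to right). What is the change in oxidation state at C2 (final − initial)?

+2

Before: C2 has 2 bonds to C, 2 bonds to H → oxidation state -2.
After: C2 has 2 bonds to C, 1 bond to H, 1 bond to Cl → oxidation state 0.
Δ = 0 − (-2) = +2, so this is an oxidation at C2.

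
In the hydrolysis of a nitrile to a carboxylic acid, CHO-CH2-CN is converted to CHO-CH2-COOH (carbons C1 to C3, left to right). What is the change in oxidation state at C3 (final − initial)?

Before: C3 has 1 bond to C, 3 bonds to N → oxidation state +3.
After: C3 has 1 bond to C, 3 bonds to O → oxidation state +3.
Δ = +3 − (+3) = 0, so no net redox change at C3.

0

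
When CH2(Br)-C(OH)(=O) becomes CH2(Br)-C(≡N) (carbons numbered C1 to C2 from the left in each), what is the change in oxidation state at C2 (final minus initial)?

0

Before: C2 has 1 bond to C, 3 bonds to O → oxidation state +3.
After: C2 has 1 bond to C, 3 bonds to N → oxidation state +3.
Δ = +3 − (+3) = 0, so no net redox change at C2.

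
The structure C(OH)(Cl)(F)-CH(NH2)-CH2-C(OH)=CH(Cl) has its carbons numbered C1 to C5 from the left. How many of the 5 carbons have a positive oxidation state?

Count +1 for every bond to an atom more electronegative than carbon and −1 for every bond to one less electronegative; C–C bonds are 0. Tallying each carbon:
C1: 1C, 1O, 1F, 1Cl → 0 + 1 + 1 + 1 = +3
C2: 2C, 1H, 1N → 0 − 1 + 1 = 0
C3: 2C, 2H → 0 − 2 = -2
C4: 3C, 1O → 0 + 1 = +1
C5: 2C, 1H, 1Cl → 0 − 1 + 1 = 0
2 carbons (C1, C4) meet the condition.

2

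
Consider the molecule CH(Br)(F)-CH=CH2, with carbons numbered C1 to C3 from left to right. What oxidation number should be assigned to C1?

Count +1 for every bond to an atom more electronegative than carbon and −1 for every bond to one less electronegative; C–C bonds are 0.
C1 has one bond to C (0), one bond to H (-1), one bond to Br (+1), one bond to F (+1).
Oxidation state = 0 − 1 + 1 + 1 = +1.

+1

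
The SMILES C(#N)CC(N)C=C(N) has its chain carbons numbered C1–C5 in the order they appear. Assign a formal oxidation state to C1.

Bonds to more-electronegative neighbours contribute +1 each, bonds to H or metals contribute −1 each, and C–C bonds contribute 0.
C1 has one bond to C (0), a triple bond to N (3×+1 = +3).
Oxidation state = 0 + 3 = +3.

+3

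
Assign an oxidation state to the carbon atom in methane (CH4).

The carbon has one bond to H (-1), one bond to H (-1), one bond to H (-1), one bond to H (-1).
Oxidation state = -1 − 1 − 1 − 1 = -4.

-4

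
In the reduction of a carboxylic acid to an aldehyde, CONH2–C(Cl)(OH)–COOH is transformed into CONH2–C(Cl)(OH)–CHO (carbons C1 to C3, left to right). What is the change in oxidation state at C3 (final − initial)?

Before: C3 has 1 bond to C, 3 bonds to O → oxidation state +3.
After: C3 has 1 bond to C, 1 bond to H, 2 bonds to O → oxidation state +1.
Δ = +1 − (+3) = -2, so this is a reduction at C3.

-2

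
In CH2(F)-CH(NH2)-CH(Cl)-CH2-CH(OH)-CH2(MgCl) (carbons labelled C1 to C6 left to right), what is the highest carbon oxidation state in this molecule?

Tallying each carbon's bonds:
C1: 1C, 2H, 1F → 0 − 2 + 1 = -1
C2: 2C, 1H, 1N → 0 − 1 + 1 = 0
C3: 2C, 1H, 1Cl → 0 − 1 + 1 = 0
C4: 2C, 2H → 0 − 2 = -2
C5: 2C, 1H, 1O → 0 − 1 + 1 = 0
C6: 1C, 2H, 1Mg → 0 − 2 − 1 = -3
The highest value is 0.

0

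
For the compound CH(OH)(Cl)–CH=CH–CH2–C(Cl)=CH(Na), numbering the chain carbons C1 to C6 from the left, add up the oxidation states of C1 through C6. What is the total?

-4

Tallying each carbon's bonds:
C1: 1C, 1H, 1O, 1Cl → 0 − 1 + 1 + 1 = +1
C2: 3C, 1H → 0 − 1 = -1
C3: 3C, 1H → 0 − 1 = -1
C4: 2C, 2H → 0 − 2 = -2
C5: 3C, 1Cl → 0 + 1 = +1
C6: 2C, 1H, 1Na → 0 − 1 − 1 = -2
Sum = +1 − 1 − 1 − 2 + 1 − 2 = -4.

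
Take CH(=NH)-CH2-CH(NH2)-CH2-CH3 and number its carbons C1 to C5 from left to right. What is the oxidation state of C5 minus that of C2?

C5: 1C, 3H → 0 − 3 = -3
C2: 2C, 2H → 0 − 2 = -2
Difference: -3 − (-2) = -1.

-1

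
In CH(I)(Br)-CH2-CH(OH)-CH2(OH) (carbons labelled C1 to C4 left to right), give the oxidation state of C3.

0

Assign +1 per bond to O/N/halogen, −1 per bond to H or an electropositive element, and 0 per bond to carbon.
C3 has one bond to C (0), one bond to C (0), one bond to O (+1), one bond to H (-1).
Oxidation state = 0 + 0 + 1 − 1 = 0.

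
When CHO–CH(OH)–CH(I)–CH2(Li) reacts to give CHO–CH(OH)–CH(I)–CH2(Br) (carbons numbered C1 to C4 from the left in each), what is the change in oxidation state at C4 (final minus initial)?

+2

Before: C4 has 1 bond to C, 2 bonds to H, 1 bond to Li → oxidation state -3.
After: C4 has 1 bond to C, 2 bonds to H, 1 bond to Br → oxidation state -1.
Δ = -1 − (-3) = +2, so this is an oxidation at C4.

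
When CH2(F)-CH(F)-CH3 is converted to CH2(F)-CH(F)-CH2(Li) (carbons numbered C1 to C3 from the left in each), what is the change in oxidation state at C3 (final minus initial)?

0

Before: C3 has 1 bond to C, 3 bonds to H → oxidation state -3.
After: C3 has 1 bond to C, 2 bonds to H, 1 bond to Li → oxidation state -3.
Δ = -3 − (-3) = 0, so no net redox change at C3.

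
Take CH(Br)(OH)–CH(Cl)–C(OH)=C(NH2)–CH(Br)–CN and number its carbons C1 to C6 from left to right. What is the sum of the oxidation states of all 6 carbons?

Count +1 for every bond to an atom more electronegative than carbon and −1 for every bond to one less electronegative; C–C bonds are 0. Tallying each carbon:
C1: 1C, 1H, 1O, 1Br → 0 − 1 + 1 + 1 = +1
C2: 2C, 1H, 1Cl → 0 − 1 + 1 = 0
C3: 3C, 1O → 0 + 1 = +1
C4: 3C, 1N → 0 + 1 = +1
C5: 2C, 1H, 1Br → 0 − 1 + 1 = 0
C6: 1C, 3N → 0 + 3 = +3
Sum = +1 + 0 + 1 + 1 + 0 + 3 = +6.

+6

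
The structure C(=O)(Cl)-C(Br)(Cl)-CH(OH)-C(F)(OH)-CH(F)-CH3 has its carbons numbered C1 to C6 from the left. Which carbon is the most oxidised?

C1

Each bond to a more electronegative atom (O, N, halogen) counts +1, each bond to a less electronegative atom (H, metal, B, Si) counts −1, and each C–C bond counts 0. Tallying each carbon:
C1: 1C, 2O, 1Cl → 0 + 2 + 1 = +3
C2: 2C, 1Cl, 1Br → 0 + 1 + 1 = +2
C3: 2C, 1H, 1O → 0 − 1 + 1 = 0
C4: 2C, 1O, 1F → 0 + 1 + 1 = +2
C5: 2C, 1H, 1F → 0 − 1 + 1 = 0
C6: 1C, 3H → 0 − 3 = -3
The most oxidised carbon is C1 at +3.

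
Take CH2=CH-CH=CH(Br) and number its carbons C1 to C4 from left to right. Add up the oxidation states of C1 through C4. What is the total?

-4

Count +1 for every bond to an atom more electronegative than carbon and −1 for every bond to one less electronegative; C–C bonds are 0. Tallying each carbon:
C1: 2C, 2H → 0 − 2 = -2
C2: 3C, 1H → 0 − 1 = -1
C3: 3C, 1H → 0 − 1 = -1
C4: 2C, 1H, 1Br → 0 − 1 + 1 = 0
Sum = -2 − 1 − 1 + 0 = -4.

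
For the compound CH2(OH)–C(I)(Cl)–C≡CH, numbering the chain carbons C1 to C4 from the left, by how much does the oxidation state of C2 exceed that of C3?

C2: 2C, 1Cl, 1I → 0 + 1 + 1 = +2
C3: 4C → 0 = 0
Difference: +2 − (0) = +2.

+2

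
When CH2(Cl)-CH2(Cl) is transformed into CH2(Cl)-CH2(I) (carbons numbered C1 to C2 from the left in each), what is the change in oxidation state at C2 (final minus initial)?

0

Before: C2 has 1 bond to C, 2 bonds to H, 1 bond to Cl → oxidation state -1.
After: C2 has 1 bond to C, 2 bonds to H, 1 bond to I → oxidation state -1.
Δ = -1 − (-1) = 0, so no net redox change at C2.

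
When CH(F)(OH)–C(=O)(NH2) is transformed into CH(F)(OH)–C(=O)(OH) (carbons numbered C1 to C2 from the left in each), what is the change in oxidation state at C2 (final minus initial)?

0

Before: C2 has 1 bond to C, 2 bonds to O, 1 bond to N → oxidation state +3.
After: C2 has 1 bond to C, 3 bonds to O → oxidation state +3.
Δ = +3 − (+3) = 0, so no net redox change at C2.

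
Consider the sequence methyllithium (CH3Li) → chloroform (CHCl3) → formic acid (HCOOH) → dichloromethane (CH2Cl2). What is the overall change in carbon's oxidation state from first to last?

+4

Carbon oxidation states along the series — methyllithium: -4, chloroform: +2, formic acid: +2, dichloromethane: 0.
Net change = 0 − (-4) = +4.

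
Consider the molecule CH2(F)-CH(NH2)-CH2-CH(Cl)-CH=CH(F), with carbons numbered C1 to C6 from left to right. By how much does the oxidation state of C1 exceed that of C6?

C1: 1C, 2H, 1F → 0 − 2 + 1 = -1
C6: 2C, 1H, 1F → 0 − 1 + 1 = 0
Difference: -1 − (0) = -1.

-1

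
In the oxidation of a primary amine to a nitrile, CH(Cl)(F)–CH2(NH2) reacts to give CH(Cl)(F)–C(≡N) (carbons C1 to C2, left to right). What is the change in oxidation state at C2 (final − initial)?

+4

Before: C2 has 1 bond to C, 2 bonds to H, 1 bond to N → oxidation state -1.
After: C2 has 1 bond to C, 3 bonds to N → oxidation state +3.
Δ = +3 − (-1) = +4, so this is an oxidation at C2.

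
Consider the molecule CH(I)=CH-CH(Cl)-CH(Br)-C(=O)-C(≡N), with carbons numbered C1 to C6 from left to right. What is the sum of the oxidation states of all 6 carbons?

+4

Tallying each carbon's bonds:
C1: 2C, 1H, 1I → 0 − 1 + 1 = 0
C2: 3C, 1H → 0 − 1 = -1
C3: 2C, 1H, 1Cl → 0 − 1 + 1 = 0
C4: 2C, 1H, 1Br → 0 − 1 + 1 = 0
C5: 2C, 2O → 0 + 2 = +2
C6: 1C, 3N → 0 + 3 = +3
Sum = 0 − 1 + 0 + 0 + 2 + 3 = +4.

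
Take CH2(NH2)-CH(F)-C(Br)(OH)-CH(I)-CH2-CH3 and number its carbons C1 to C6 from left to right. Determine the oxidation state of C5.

C5 has one bond to C (0), one bond to C (0), one bond to H (-1), one bond to H (-1).
Oxidation state = 0 + 0 − 1 − 1 = -2.

-2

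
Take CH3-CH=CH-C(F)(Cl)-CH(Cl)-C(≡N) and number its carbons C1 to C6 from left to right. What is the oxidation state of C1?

-3

Bonds to more-electronegative neighbours contribute +1 each, bonds to H or metals contribute −1 each, and C–C bonds contribute 0.
C1 has one bond to C (0), one bond to H (-1), one bond to H (-1), one bond to H (-1).
Oxidation state = 0 − 1 − 1 − 1 = -3.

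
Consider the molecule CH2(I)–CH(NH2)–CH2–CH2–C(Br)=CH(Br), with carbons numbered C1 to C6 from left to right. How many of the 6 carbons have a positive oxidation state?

Tallying each carbon's bonds:
C1: 1C, 2H, 1I → 0 − 2 + 1 = -1
C2: 2C, 1H, 1N → 0 − 1 + 1 = 0
C3: 2C, 2H → 0 − 2 = -2
C4: 2C, 2H → 0 − 2 = -2
C5: 3C, 1Br → 0 + 1 = +1
C6: 2C, 1H, 1Br → 0 − 1 + 1 = 0
1 carbon (C5) meets the condition.

1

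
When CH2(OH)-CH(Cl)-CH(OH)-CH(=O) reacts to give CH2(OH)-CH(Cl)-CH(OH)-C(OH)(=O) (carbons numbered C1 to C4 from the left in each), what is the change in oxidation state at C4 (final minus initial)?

Before: C4 has 1 bond to C, 1 bond to H, 2 bonds to O → oxidation state +1.
After: C4 has 1 bond to C, 3 bonds to O → oxidation state +3.
Δ = +3 − (+1) = +2, so this is an oxidation at C4.

+2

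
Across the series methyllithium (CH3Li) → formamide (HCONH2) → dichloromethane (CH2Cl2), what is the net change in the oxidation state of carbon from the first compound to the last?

Carbon oxidation states along the series — methyllithium: -4, formamide: +2, dichloromethane: 0.
Net change = 0 − (-4) = +4.

+4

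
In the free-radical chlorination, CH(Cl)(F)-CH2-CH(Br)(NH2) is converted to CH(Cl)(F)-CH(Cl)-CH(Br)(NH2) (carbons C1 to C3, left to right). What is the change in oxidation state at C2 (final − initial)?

+2

Before: C2 has 2 bonds to C, 2 bonds to H → oxidation state -2.
After: C2 has 2 bonds to C, 1 bond to H, 1 bond to Cl → oxidation state 0.
Δ = 0 − (-2) = +2, so this is an oxidation at C2.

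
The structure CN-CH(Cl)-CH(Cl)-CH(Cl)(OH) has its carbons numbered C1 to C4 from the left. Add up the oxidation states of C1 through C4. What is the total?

Tallying each carbon's bonds:
C1: 1C, 3N → 0 + 3 = +3
C2: 2C, 1H, 1Cl → 0 − 1 + 1 = 0
C3: 2C, 1H, 1Cl → 0 − 1 + 1 = 0
C4: 1C, 1H, 1O, 1Cl → 0 − 1 + 1 + 1 = +1
Sum = +3 + 0 + 0 + 1 = +4.

+4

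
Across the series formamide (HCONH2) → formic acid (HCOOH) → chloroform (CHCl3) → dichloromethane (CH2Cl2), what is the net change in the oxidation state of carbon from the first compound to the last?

-2

Carbon oxidation states along the series — formamide: +2, formic acid: +2, chloroform: +2, dichloromethane: 0.
Net change = 0 − (+2) = -2.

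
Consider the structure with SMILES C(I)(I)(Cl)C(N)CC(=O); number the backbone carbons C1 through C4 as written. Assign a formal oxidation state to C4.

C4 has one bond to C (0), one bond to H (-1), a double bond to O (2×+1 = +2).
Oxidation state = 0 − 1 + 2 = +1.

+1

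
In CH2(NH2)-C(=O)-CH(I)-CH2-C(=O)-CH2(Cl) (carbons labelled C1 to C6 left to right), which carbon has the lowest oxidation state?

Tallying each carbon's bonds:
C1: 1C, 2H, 1N → 0 − 2 + 1 = -1
C2: 2C, 2O → 0 + 2 = +2
C3: 2C, 1H, 1I → 0 − 1 + 1 = 0
C4: 2C, 2H → 0 − 2 = -2
C5: 2C, 2O → 0 + 2 = +2
C6: 1C, 2H, 1Cl → 0 − 2 + 1 = -1
The most reduced carbon is C4 at -2.

C4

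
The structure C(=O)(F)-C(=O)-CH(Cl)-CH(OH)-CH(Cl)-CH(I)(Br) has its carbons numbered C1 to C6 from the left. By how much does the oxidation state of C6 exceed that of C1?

-2

C6: 1C, 1H, 1Br, 1I → 0 − 1 + 1 + 1 = +1
C1: 1C, 2O, 1F → 0 + 2 + 1 = +3
Difference: +1 − (+3) = -2.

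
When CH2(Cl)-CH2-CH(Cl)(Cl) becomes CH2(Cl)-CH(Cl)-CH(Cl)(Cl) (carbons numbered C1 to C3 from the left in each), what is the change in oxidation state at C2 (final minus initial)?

+2

Before: C2 has 2 bonds to C, 2 bonds to H → oxidation state -2.
After: C2 has 2 bonds to C, 1 bond to H, 1 bond to Cl → oxidation state 0.
Δ = 0 − (-2) = +2, so this is an oxidation at C2.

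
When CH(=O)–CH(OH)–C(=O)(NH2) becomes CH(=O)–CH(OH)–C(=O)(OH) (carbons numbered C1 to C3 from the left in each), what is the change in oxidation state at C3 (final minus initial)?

Before: C3 has 1 bond to C, 2 bonds to O, 1 bond to N → oxidation state +3.
After: C3 has 1 bond to C, 3 bonds to O → oxidation state +3.
Δ = +3 − (+3) = 0, so no net redox change at C3.

0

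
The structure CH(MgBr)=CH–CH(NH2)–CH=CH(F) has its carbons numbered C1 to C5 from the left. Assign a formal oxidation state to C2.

-1

Bonds to more-electronegative neighbours contribute +1 each, bonds to H or metals contribute −1 each, and C–C bonds contribute 0.
C2 has a double bond to C (2×0 = 0), one bond to C (0), one bond to H (-1).
Oxidation state = 0 + 0 − 1 = -1.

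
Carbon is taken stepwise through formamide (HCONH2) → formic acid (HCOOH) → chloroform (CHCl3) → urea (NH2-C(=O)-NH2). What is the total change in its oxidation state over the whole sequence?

Carbon oxidation states along the series — formamide: +2, formic acid: +2, chloroform: +2, urea: +4.
Net change = +4 − (+2) = +2.

+2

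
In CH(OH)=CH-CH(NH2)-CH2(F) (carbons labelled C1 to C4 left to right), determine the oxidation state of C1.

0

Each bond to a more electronegative atom (O, N, halogen) counts +1, each bond to a less electronegative atom (H, metal, B, Si) counts −1, and each C–C bond counts 0.
C1 has a double bond to C (2×0 = 0), one bond to H (-1), one bond to O (+1).
Oxidation state = 0 − 1 + 1 = 0.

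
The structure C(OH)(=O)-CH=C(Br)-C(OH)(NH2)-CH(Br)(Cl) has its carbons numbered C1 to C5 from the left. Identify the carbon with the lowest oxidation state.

C2

Assign +1 per bond to O/N/halogen, −1 per bond to H or an electropositive element, and 0 per bond to carbon. Tallying each carbon:
C1: 1C, 3O → 0 + 3 = +3
C2: 3C, 1H → 0 − 1 = -1
C3: 3C, 1Br → 0 + 1 = +1
C4: 2C, 1O, 1N → 0 + 1 + 1 = +2
C5: 1C, 1H, 1Cl, 1Br → 0 − 1 + 1 + 1 = +1
The most reduced carbon is C2 at -1.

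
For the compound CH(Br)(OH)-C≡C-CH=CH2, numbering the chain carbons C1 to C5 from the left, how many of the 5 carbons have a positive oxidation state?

1

Tallying each carbon's bonds:
C1: 1C, 1H, 1O, 1Br → 0 − 1 + 1 + 1 = +1
C2: 4C → 0 = 0
C3: 4C → 0 = 0
C4: 3C, 1H → 0 − 1 = -1
C5: 2C, 2H → 0 − 2 = -2
1 carbon (C1) meets the condition.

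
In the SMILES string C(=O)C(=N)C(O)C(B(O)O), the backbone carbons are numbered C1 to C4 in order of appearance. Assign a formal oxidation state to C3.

Bonds to more-electronegative neighbours contribute +1 each, bonds to H or metals contribute −1 each, and C–C bonds contribute 0.
C3 has one bond to C (0), one bond to C (0), one bond to O (+1), one bond to H (-1).
Oxidation state = 0 + 0 + 1 − 1 = 0.

0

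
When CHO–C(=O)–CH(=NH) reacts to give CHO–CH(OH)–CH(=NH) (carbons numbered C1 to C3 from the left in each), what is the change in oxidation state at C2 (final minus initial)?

-2

Before: C2 has 2 bonds to C, 2 bonds to O → oxidation state +2.
After: C2 has 2 bonds to C, 1 bond to H, 1 bond to O → oxidation state 0.
Δ = 0 − (+2) = -2, so this is a reduction at C2.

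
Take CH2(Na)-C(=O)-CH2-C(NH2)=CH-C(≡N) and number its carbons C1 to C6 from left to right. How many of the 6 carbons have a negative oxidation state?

3

Tallying each carbon's bonds:
C1: 1C, 2H, 1Na → 0 − 2 − 1 = -3
C2: 2C, 2O → 0 + 2 = +2
C3: 2C, 2H → 0 − 2 = -2
C4: 3C, 1N → 0 + 1 = +1
C5: 3C, 1H → 0 − 1 = -1
C6: 1C, 3N → 0 + 3 = +3
3 carbons (C1, C3, C5) meet the condition.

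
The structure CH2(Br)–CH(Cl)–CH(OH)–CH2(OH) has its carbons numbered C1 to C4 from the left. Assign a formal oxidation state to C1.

-1

C1 has one bond to C (0), one bond to H (-1), one bond to H (-1), one bond to Br (+1).
Oxidation state = 0 − 1 − 1 + 1 = -1.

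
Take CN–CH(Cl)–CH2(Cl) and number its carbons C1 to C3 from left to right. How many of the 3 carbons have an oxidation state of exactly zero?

1

Tallying each carbon's bonds:
C1: 1C, 3N → 0 + 3 = +3
C2: 2C, 1H, 1Cl → 0 − 1 + 1 = 0
C3: 1C, 2H, 1Cl → 0 − 2 + 1 = -1
1 carbon (C2) meets the condition.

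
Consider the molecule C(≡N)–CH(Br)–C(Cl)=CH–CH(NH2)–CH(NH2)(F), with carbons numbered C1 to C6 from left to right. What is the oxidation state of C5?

0

Assign +1 per bond to O/N/halogen, −1 per bond to H or an electropositive element, and 0 per bond to carbon.
C5 has one bond to C (0), one bond to C (0), one bond to H (-1), one bond to N (+1).
Oxidation state = 0 + 0 − 1 + 1 = 0.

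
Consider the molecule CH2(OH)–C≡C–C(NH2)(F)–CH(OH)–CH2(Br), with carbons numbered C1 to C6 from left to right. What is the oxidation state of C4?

+2

Bonds to more-electronegative neighbours contribute +1 each, bonds to H or metals contribute −1 each, and C–C bonds contribute 0.
C4 has one bond to C (0), one bond to C (0), one bond to N (+1), one bond to F (+1).
Oxidation state = 0 + 0 + 1 + 1 = +2.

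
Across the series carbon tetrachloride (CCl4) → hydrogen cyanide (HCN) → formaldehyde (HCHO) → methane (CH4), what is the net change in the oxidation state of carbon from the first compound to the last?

Carbon oxidation states along the series — carbon tetrachloride: +4, hydrogen cyanide: +2, formaldehyde: 0, methane: -4.
Net change = -4 − (+4) = -8.

-8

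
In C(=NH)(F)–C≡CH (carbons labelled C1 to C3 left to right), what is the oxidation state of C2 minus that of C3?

+1

C2: 4C → 0 = 0
C3: 3C, 1H → 0 − 1 = -1
Difference: 0 − (-1) = +1.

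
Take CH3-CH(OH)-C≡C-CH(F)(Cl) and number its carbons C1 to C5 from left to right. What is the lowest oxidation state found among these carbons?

-3

Count +1 for every bond to an atom more electronegative than carbon and −1 for every bond to one less electronegative; C–C bonds are 0. Tallying each carbon:
C1: 1C, 3H → 0 − 3 = -3
C2: 2C, 1H, 1O → 0 − 1 + 1 = 0
C3: 4C → 0 = 0
C4: 4C → 0 = 0
C5: 1C, 1H, 1F, 1Cl → 0 − 1 + 1 + 1 = +1
The lowest value is -3.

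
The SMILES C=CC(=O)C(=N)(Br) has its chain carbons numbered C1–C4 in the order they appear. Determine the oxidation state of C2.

Assign +1 per bond to O/N/halogen, −1 per bond to H or an electropositive element, and 0 per bond to carbon.
C2 has a double bond to C (2×0 = 0), one bond to C (0), one bond to H (-1).
Oxidation state = 0 + 0 − 1 = -1.

-1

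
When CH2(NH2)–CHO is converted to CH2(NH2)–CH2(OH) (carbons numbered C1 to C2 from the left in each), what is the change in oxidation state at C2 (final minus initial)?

Before: C2 has 1 bond to C, 1 bond to H, 2 bonds to O → oxidation state +1.
After: C2 has 1 bond to C, 2 bonds to H, 1 bond to O → oxidation state -1.
Δ = -1 − (+1) = -2, so this is a reduction at C2.

-2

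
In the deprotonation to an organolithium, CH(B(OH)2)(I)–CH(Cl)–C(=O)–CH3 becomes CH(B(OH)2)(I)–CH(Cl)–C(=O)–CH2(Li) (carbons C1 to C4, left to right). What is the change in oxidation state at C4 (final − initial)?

0

Before: C4 has 1 bond to C, 3 bonds to H → oxidation state -3.
After: C4 has 1 bond to C, 2 bonds to H, 1 bond to Li → oxidation state -3.
Δ = -3 − (-3) = 0, so no net redox change at C4.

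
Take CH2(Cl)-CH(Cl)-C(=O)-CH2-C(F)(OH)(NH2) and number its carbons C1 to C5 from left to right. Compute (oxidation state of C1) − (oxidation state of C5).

C1: 1C, 2H, 1Cl → 0 − 2 + 1 = -1
C5: 1C, 1O, 1N, 1F → 0 + 1 + 1 + 1 = +3
Difference: -1 − (+3) = -4.

-4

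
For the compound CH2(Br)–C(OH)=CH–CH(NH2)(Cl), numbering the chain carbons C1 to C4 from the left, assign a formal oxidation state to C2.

Each bond to a more electronegative atom (O, N, halogen) counts +1, each bond to a less electronegative atom (H, metal, B, Si) counts −1, and each C–C bond counts 0.
C2 has one bond to C (0), a double bond to C (2×0 = 0), one bond to O (+1).
Oxidation state = 0 + 0 + 1 = +1.

+1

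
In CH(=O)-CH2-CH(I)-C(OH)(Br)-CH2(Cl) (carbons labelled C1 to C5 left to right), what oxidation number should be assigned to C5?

-1

Each bond to a more electronegative atom (O, N, halogen) counts +1, each bond to a less electronegative atom (H, metal, B, Si) counts −1, and each C–C bond counts 0.
C5 has one bond to C (0), one bond to H (-1), one bond to H (-1), one bond to Cl (+1).
Oxidation state = 0 − 1 − 1 + 1 = -1.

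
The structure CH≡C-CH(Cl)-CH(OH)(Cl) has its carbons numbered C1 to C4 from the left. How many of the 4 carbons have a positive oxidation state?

1

Tallying each carbon's bonds:
C1: 3C, 1H → 0 − 1 = -1
C2: 4C → 0 = 0
C3: 2C, 1H, 1Cl → 0 − 1 + 1 = 0
C4: 1C, 1H, 1O, 1Cl → 0 − 1 + 1 + 1 = +1
1 carbon (C4) meets the condition.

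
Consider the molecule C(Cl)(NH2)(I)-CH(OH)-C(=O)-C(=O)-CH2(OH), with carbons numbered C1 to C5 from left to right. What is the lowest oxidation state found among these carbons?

Tallying each carbon's bonds:
C1: 1C, 1N, 1Cl, 1I → 0 + 1 + 1 + 1 = +3
C2: 2C, 1H, 1O → 0 − 1 + 1 = 0
C3: 2C, 2O → 0 + 2 = +2
C4: 2C, 2O → 0 + 2 = +2
C5: 1C, 2H, 1O → 0 − 2 + 1 = -1
The lowest value is -1.

-1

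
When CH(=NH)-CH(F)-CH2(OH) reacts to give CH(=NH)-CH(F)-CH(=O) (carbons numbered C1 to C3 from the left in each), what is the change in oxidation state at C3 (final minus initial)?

Before: C3 has 1 bond to C, 2 bonds to H, 1 bond to O → oxidation state -1.
After: C3 has 1 bond to C, 1 bond to H, 2 bonds to O → oxidation state +1.
Δ = +1 − (-1) = +2, so this is an oxidation at C3.

+2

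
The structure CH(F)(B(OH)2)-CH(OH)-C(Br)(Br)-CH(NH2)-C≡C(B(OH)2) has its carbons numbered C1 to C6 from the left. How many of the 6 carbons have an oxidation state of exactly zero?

Bonds to more-electronegative neighbours contribute +1 each, bonds to H or metals contribute −1 each, and C–C bonds contribute 0. Tallying each carbon:
C1: 1C, 1H, 1F, 1B → 0 − 1 + 1 − 1 = -1
C2: 2C, 1H, 1O → 0 − 1 + 1 = 0
C3: 2C, 2Br → 0 + 2 = +2
C4: 2C, 1H, 1N → 0 − 1 + 1 = 0
C5: 4C → 0 = 0
C6: 3C, 1B → 0 − 1 = -1
3 carbons (C2, C4, C5) meet the condition.

3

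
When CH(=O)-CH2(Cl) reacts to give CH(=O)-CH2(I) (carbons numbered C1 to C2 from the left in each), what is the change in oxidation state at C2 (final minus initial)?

Before: C2 has 1 bond to C, 2 bonds to H, 1 bond to Cl → oxidation state -1.
After: C2 has 1 bond to C, 2 bonds to H, 1 bond to I → oxidation state -1.
Δ = -1 − (-1) = 0, so no net redox change at C2.

0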